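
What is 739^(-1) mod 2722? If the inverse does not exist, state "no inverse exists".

2501

Extended Euclidean algorithm:
2722 = 3*739 + 505
739 = 1*505 + 234
505 = 2*234 + 37
234 = 6*37 + 12
37 = 3*12 + 1
12 = 12*1 + 0
gcd = 1, so the inverse exists. Back-substitute:
1 = 37 − 3·12
1 = −3·234 + 19·37
1 = 19·505 − 41·234
1 = −41·739 + 60·505
1 = 60·2722 − 221·739
Hence 739⁻¹ ≡ -221 ≡ 2501 (mod 2722).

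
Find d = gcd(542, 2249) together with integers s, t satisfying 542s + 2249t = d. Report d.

1

Euclidean algorithm:
2249 = 4·542 + 81
542 = 6·81 + 56
81 = 1·56 + 25
56 = 2·25 + 6
25 = 4·6 + 1
6 = 6·1 + 0
gcd(542, 2249) = 1.
Back-substituting:
1 = 25 − 4·6
1 = −4·56 + 9·25
1 = 9·81 − 13·56
1 = −13·542 + 87·81
1 = 87·2249 − 361·542
So 1 = (87)·2249 + (-361)·542.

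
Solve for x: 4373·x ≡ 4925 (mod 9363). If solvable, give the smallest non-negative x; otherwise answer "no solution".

5356

First find gcd(4373, 9363):
9363 = 2×4373 + 617
4373 = 7×617 + 54
617 = 11×54 + 23
54 = 2×23 + 8
23 = 2×8 + 7
8 = 1×7 + 1
7 = 7×1 + 0
gcd = 1, so a unique solution mod 9363 exists.
Back-substitute for the Bézout coefficients:
1 = 8 − 7
1 = −23 + 3·8
1 = 3·54 − 7·23
1 = −7·617 + 80·54
1 = 80·4373 − 567·617
1 = −567·9363 + 1214·4373
So 4373·(1214) ≡ 1 (mod 9363), giving 4373⁻¹ ≡ 1214.
x ≡ 4373⁻¹·4925 ≡ 1214·4925 ≡ 5356 (mod 9363).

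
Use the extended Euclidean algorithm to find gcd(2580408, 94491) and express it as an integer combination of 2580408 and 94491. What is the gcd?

Euclidean algorithm:
2580408 = 27*94491 + 29151
94491 = 3*29151 + 7038
29151 = 4*7038 + 999
7038 = 7*999 + 45
999 = 22*45 + 9
45 = 5*9 + 0
gcd(2580408, 94491) = 9.
Express as a combination:
9 = 999 − 22·45
9 = −22·7038 + 155·999
9 = 155·29151 − 642·7038
9 = −642·94491 + 2081·29151
9 = 2081·2580408 − 56829·94491
So 9 = (2081)·2580408 + (-56829)·94491.

9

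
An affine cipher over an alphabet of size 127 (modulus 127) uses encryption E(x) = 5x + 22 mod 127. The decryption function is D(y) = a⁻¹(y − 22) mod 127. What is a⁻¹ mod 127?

51

Apply the Euclidean algorithm to 127 and 5:
127 = 25×5 + 2
5 = 2×2 + 1
2 = 2×1 + 0
The gcd is 1. Working backward:
1 = 5 − 2·2
1 = −2·127 + 51·5
So 5·51 ≡ 1 (mod 127).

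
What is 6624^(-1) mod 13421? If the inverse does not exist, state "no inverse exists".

Apply the Euclidean algorithm to 13421 and 6624:
13421 = 2×6624 + 173
6624 = 38×173 + 50
173 = 3×50 + 23
50 = 2×23 + 4
23 = 5×4 + 3
4 = 1×3 + 1
3 = 3×1 + 0
Since gcd(6624, 13421) = 1, back-substitute to write 1 as a combination:
1 = 4 − 3
1 = −23 + 6·4
1 = 6·50 − 13·23
1 = −13·173 + 45·50
1 = 45·6624 − 1723·173
1 = −1723·13421 + 3491·6624
So 6624·3491 ≡ 1 (mod 13421).

3491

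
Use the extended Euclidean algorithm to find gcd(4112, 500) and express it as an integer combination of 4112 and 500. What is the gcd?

4

Euclidean algorithm:
4112 = 8×500 + 112
500 = 4×112 + 52
112 = 2×52 + 8
52 = 6×8 + 4
8 = 2×4 + 0
gcd(4112, 500) = 4.
Express as a combination:
4 = 52 − 6·8
4 = −6·112 + 13·52
4 = 13·500 − 58·112
4 = −58·4112 + 477·500
So 4 = (-58)·4112 + (477)·500.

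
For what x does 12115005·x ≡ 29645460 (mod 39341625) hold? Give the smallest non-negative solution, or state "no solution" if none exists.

First find gcd(12115005, 39341625):
39341625 = 3×12115005 + 2996610
12115005 = 4×2996610 + 128565
2996610 = 23×128565 + 39615
128565 = 3×39615 + 9720
39615 = 4×9720 + 735
9720 = 13×735 + 165
735 = 4×165 + 75
165 = 2×75 + 15
75 = 5×15 + 0
gcd = 15 and 15 | 29645460, so solutions exist. Divide through by 15: 807667x ≡ 1976364 (mod 2622775).
Now find 807667⁻¹ mod 2622775:
2622775 = 3×807667 + 199774
807667 = 4×199774 + 8571
199774 = 23×8571 + 2641
8571 = 3×2641 + 648
2641 = 4×648 + 49
648 = 13×49 + 11
49 = 4×11 + 5
11 = 2×5 + 1
5 = 5×1 + 0
Back-substitute:
1 = 11 − 2·5
1 = −2·49 + 9·11
1 = 9·648 − 119·49
1 = −119·2641 + 485·648
1 = 485·8571 − 1574·2641
1 = −1574·199774 + 36687·8571
1 = 36687·807667 − 148322·199774
1 = −148322·2622775 + 481653·807667
So 807667⁻¹ ≡ 481653 (mod 2622775).
Then x ≡ 481653·1976364 ≡ 1200092 (mod 2622775); the smallest non-negative solution is x = 1200092.

1200092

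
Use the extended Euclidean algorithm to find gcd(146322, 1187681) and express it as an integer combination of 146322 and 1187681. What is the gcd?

11

Apply Euclid's algorithm to 1187681 and 146322:
1187681 = 8×146322 + 17105
146322 = 8×17105 + 9482
17105 = 1×9482 + 7623
9482 = 1×7623 + 1859
7623 = 4×1859 + 187
1859 = 9×187 + 176
187 = 1×176 + 11
176 = 16×11 + 0
gcd(146322, 1187681) = 11.
Working backward:
11 = 187 − 176
11 = −1859 + 10·187
11 = 10·7623 − 41·1859
11 = −41·9482 + 51·7623
11 = 51·17105 − 92·9482
11 = −92·146322 + 787·17105
11 = 787·1187681 − 6388·146322
So 11 = (787)·1187681 + (-6388)·146322.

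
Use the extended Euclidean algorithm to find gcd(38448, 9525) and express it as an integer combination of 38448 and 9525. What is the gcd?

3

Repeated division:
38448 = 4·9525 + 348
9525 = 27·348 + 129
348 = 2·129 + 90
129 = 1·90 + 39
90 = 2·39 + 12
39 = 3·12 + 3
12 = 4·3 + 0
gcd(38448, 9525) = 3.
Working backward:
3 = 39 − 3·12
3 = −3·90 + 7·39
3 = 7·129 − 10·90
3 = −10·348 + 27·129
3 = 27·9525 − 739·348
3 = −739·38448 + 2983·9525
So 3 = (-739)·38448 + (2983)·9525.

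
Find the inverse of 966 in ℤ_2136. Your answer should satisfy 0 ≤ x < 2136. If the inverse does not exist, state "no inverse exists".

no inverse exists

Euclidean algorithm on 2136, 966:
2136 = 2×966 + 204
966 = 4×204 + 150
204 = 1×150 + 54
150 = 2×54 + 42
54 = 1×42 + 12
42 = 3×12 + 6
12 = 2×6 + 0
Since gcd = 6 > 1, 966 is not a unit mod 2136.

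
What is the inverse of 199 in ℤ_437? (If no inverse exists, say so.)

112

Apply the Euclidean algorithm to 437 and 199:
437 = 2×199 + 39
199 = 5×39 + 4
39 = 9×4 + 3
4 = 1×3 + 1
3 = 3×1 + 0
gcd = 1, so the inverse exists. Back-substitute:
1 = 4 − 3
1 = −39 + 10·4
1 = 10·199 − 51·39
1 = −51·437 + 112·199
So 199·112 ≡ 1 (mod 437).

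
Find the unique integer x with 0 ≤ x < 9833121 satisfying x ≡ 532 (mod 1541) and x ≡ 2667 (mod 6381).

Write x = 532 + 1541·k. Then 1541·k ≡ 2667 − 532 ≡ 2135 (mod 6381).
Need 1541⁻¹ mod 6381. Extended Euclid on (6381, 1541):
6381 = 4·1541 + 217
1541 = 7·217 + 22
217 = 9·22 + 19
22 = 1·19 + 3
19 = 6·3 + 1
3 = 3·1 + 0
Back-substitute:
1 = 19 − 6·3
1 = −6·22 + 7·19
1 = 7·217 − 69·22
1 = −69·1541 + 490·217
1 = 490·6381 − 2029·1541
1541⁻¹ ≡ 4352 (mod 6381), so k ≡ 4352·2135 ≡ 784 (mod 6381).
x = 532 + 1541·784 = 1208676.

1208676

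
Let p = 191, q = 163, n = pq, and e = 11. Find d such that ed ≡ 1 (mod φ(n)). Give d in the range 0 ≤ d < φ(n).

13991

φ(n) = (p−1)(q−1) = 190·162 = 30780.
Need d with 11·d ≡ 1 (mod 30780). Apply the extended Euclidean algorithm:
30780 = 2798×11 + 2
11 = 5×2 + 1
2 = 2×1 + 0
Back-substitute:
1 = 11 − 5·2
1 = −5·30780 + 13991·11
So 11·13991 ≡ 1 (mod 30780), hence d = 13991.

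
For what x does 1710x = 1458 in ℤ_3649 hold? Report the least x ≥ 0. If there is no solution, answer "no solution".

2728

First find gcd(1710, 3649):
3649 = 2×1710 + 229
1710 = 7×229 + 107
229 = 2×107 + 15
107 = 7×15 + 2
15 = 7×2 + 1
2 = 2×1 + 0
gcd = 1, so a unique solution mod 3649 exists.
Back-substitute for the Bézout coefficients:
1 = 15 − 7·2
1 = −7·107 + 50·15
1 = 50·229 − 107·107
1 = −107·1710 + 799·229
1 = 799·3649 − 1705·1710
So 1710·(-1705) ≡ 1 (mod 3649), giving 1710⁻¹ ≡ 1944.
x ≡ 1710⁻¹·1458 ≡ 1944·1458 ≡ 2728 (mod 3649).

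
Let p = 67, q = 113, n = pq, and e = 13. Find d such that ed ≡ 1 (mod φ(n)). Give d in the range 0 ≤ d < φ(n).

φ(n) = (p−1)(q−1) = 66·112 = 7392.
Need d with 13·d ≡ 1 (mod 7392). Apply the extended Euclidean algorithm:
7392 = 568·13 + 8
13 = 1·8 + 5
8 = 1·5 + 3
5 = 1·3 + 2
3 = 1·2 + 1
2 = 2·1 + 0
Back-substitute:
1 = 3 − 2
1 = −5 + 2·3
1 = 2·8 − 3·5
1 = −3·13 + 5·8
1 = 5·7392 − 2843·13
So 13·(-2843) ≡ 1 (mod 7392), hence d ≡ -2843 ≡ 4549 (mod 7392).

4549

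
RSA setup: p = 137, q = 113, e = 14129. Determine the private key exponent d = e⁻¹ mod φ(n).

φ(n) = (p−1)(q−1) = 136·112 = 15232.
Need d with 14129·d ≡ 1 (mod 15232). Apply the extended Euclidean algorithm:
15232 = 1×14129 + 1103
14129 = 12×1103 + 893
1103 = 1×893 + 210
893 = 4×210 + 53
210 = 3×53 + 51
53 = 1×51 + 2
51 = 25×2 + 1
2 = 2×1 + 0
Back-substitute:
1 = 51 − 25·2
1 = −25·53 + 26·51
1 = 26·210 − 103·53
1 = −103·893 + 438·210
1 = 438·1103 − 541·893
1 = −541·14129 + 6930·1103
1 = 6930·15232 − 7471·14129
So 14129·(-7471) ≡ 1 (mod 15232), hence d ≡ -7471 ≡ 7761 (mod 15232).

7761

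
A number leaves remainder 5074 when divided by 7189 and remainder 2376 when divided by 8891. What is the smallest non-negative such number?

4447876

Write x = 5074 + 7189·k. Then 7189·k ≡ 2376 − 5074 ≡ 6193 (mod 8891).
Need 7189⁻¹ mod 8891. Extended Euclid on (8891, 7189):
8891 = 1*7189 + 1702
7189 = 4*1702 + 381
1702 = 4*381 + 178
381 = 2*178 + 25
178 = 7*25 + 3
25 = 8*3 + 1
3 = 3*1 + 0
Back-substitute:
1 = 25 − 8·3
1 = −8·178 + 57·25
1 = 57·381 − 122·178
1 = −122·1702 + 545·381
1 = 545·7189 − 2302·1702
1 = −2302·8891 + 2847·7189
7189⁻¹ ≡ 2847 (mod 8891), so k ≡ 2847·6193 ≡ 618 (mod 8891).
x = 5074 + 7189·618 = 4447876.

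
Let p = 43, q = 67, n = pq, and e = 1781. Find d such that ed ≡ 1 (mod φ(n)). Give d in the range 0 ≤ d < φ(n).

593

φ(n) = (p−1)(q−1) = 42·66 = 2772.
Need d with 1781·d ≡ 1 (mod 2772). Apply the extended Euclidean algorithm:
2772 = 1·1781 + 991
1781 = 1·991 + 790
991 = 1·790 + 201
790 = 3·201 + 187
201 = 1·187 + 14
187 = 13·14 + 5
14 = 2·5 + 4
5 = 1·4 + 1
4 = 4·1 + 0
Back-substitute:
1 = 5 − 4
1 = −14 + 3·5
1 = 3·187 − 40·14
1 = −40·201 + 43·187
1 = 43·790 − 169·201
1 = −169·991 + 212·790
1 = 212·1781 − 381·991
1 = −381·2772 + 593·1781
So 1781·593 ≡ 1 (mod 2772), hence d = 593.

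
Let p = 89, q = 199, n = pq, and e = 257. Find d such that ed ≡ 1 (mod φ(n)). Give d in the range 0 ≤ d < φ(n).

11729

φ(n) = (p−1)(q−1) = 88·198 = 17424.
Need d with 257·d ≡ 1 (mod 17424). Apply the extended Euclidean algorithm:
17424 = 67·257 + 205
257 = 1·205 + 52
205 = 3·52 + 49
52 = 1·49 + 3
49 = 16·3 + 1
3 = 3·1 + 0
Back-substitute:
1 = 49 − 16·3
1 = −16·52 + 17·49
1 = 17·205 − 67·52
1 = −67·257 + 84·205
1 = 84·17424 − 5695·257
So 257·(-5695) ≡ 1 (mod 17424), hence d ≡ -5695 ≡ 11729 (mod 17424).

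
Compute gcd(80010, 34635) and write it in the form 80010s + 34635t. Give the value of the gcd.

15

Apply Euclid's algorithm to 80010 and 34635:
80010 = 2·34635 + 10740
34635 = 3·10740 + 2415
10740 = 4·2415 + 1080
2415 = 2·1080 + 255
1080 = 4·255 + 60
255 = 4·60 + 15
60 = 4·15 + 0
gcd(80010, 34635) = 15.
Express as a combination:
15 = 255 − 4·60
15 = −4·1080 + 17·255
15 = 17·2415 − 38·1080
15 = −38·10740 + 169·2415
15 = 169·34635 − 545·10740
15 = −545·80010 + 1259·34635
So 15 = (-545)·80010 + (1259)·34635.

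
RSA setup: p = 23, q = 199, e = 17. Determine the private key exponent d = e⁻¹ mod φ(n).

φ(n) = (p−1)(q−1) = 22·198 = 4356.
Need d with 17·d ≡ 1 (mod 4356). Apply the extended Euclidean algorithm:
4356 = 256×17 + 4
17 = 4×4 + 1
4 = 4×1 + 0
Back-substitute:
1 = 17 − 4·4
1 = −4·4356 + 1025·17
So 17·1025 ≡ 1 (mod 4356), hence d = 1025.

1025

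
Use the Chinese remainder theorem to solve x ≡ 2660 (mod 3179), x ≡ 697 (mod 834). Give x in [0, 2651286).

177505

Write x = 2660 + 3179·k. Then 3179·k ≡ 697 − 2660 ≡ 539 (mod 834).
Need 3179⁻¹ mod 834. Extended Euclid on (834, 677):
834 = 1*677 + 157
677 = 4*157 + 49
157 = 3*49 + 10
49 = 4*10 + 9
10 = 1*9 + 1
9 = 9*1 + 0
Back-substitute:
1 = 10 − 9
1 = −49 + 5·10
1 = 5·157 − 16·49
1 = −16·677 + 69·157
1 = 69·834 − 85·677
3179⁻¹ ≡ 749 (mod 834), so k ≡ 749·539 ≡ 55 (mod 834).
x = 2660 + 3179·55 = 177505.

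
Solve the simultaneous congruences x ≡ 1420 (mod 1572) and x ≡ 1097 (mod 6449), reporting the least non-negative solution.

5618176

Write x = 1420 + 1572·k. Then 1572·k ≡ 1097 − 1420 ≡ 6126 (mod 6449).
Need 1572⁻¹ mod 6449. Extended Euclid on (6449, 1572):
6449 = 4×1572 + 161
1572 = 9×161 + 123
161 = 1×123 + 38
123 = 3×38 + 9
38 = 4×9 + 2
9 = 4×2 + 1
2 = 2×1 + 0
Back-substitute:
1 = 9 − 4·2
1 = −4·38 + 17·9
1 = 17·123 − 55·38
1 = −55·161 + 72·123
1 = 72·1572 − 703·161
1 = −703·6449 + 2884·1572
1572⁻¹ ≡ 2884 (mod 6449), so k ≡ 2884·6126 ≡ 3573 (mod 6449).
x = 1420 + 1572·3573 = 5618176.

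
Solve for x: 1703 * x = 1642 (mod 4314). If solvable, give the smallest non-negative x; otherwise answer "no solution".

First find gcd(1703, 4314):
4314 = 2×1703 + 908
1703 = 1×908 + 795
908 = 1×795 + 113
795 = 7×113 + 4
113 = 28×4 + 1
4 = 4×1 + 0
gcd = 1, so a unique solution mod 4314 exists.
Back-substitute for the Bézout coefficients:
1 = 113 − 28·4
1 = −28·795 + 197·113
1 = 197·908 − 225·795
1 = −225·1703 + 422·908
1 = 422·4314 − 1069·1703
So 1703·(-1069) ≡ 1 (mod 4314), giving 1703⁻¹ ≡ 3245.
x ≡ 1703⁻¹·1642 ≡ 3245·1642 ≡ 500 (mod 4314).

500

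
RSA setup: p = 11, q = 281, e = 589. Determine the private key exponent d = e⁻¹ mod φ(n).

309

φ(n) = (p−1)(q−1) = 10·280 = 2800.
Need d with 589·d ≡ 1 (mod 2800). Apply the extended Euclidean algorithm:
2800 = 4×589 + 444
589 = 1×444 + 145
444 = 3×145 + 9
145 = 16×9 + 1
9 = 9×1 + 0
Back-substitute:
1 = 145 − 16·9
1 = −16·444 + 49·145
1 = 49·589 − 65·444
1 = −65·2800 + 309·589
So 589·309 ≡ 1 (mod 2800), hence d = 309.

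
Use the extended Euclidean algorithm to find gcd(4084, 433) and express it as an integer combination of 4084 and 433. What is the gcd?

Euclidean algorithm:
4084 = 9×433 + 187
433 = 2×187 + 59
187 = 3×59 + 10
59 = 5×10 + 9
10 = 1×9 + 1
9 = 9×1 + 0
gcd(4084, 433) = 1.
Working backward:
1 = 10 − 9
1 = −59 + 6·10
1 = 6·187 − 19·59
1 = −19·433 + 44·187
1 = 44·4084 − 415·433
So 1 = (44)·4084 + (-415)·433.

1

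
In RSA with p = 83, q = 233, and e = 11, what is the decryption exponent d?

φ(n) = (p−1)(q−1) = 82·232 = 19024.
Need d with 11·d ≡ 1 (mod 19024). Apply the extended Euclidean algorithm:
19024 = 1729×11 + 5
11 = 2×5 + 1
5 = 5×1 + 0
Back-substitute:
1 = 11 − 2·5
1 = −2·19024 + 3459·11
So 11·3459 ≡ 1 (mod 19024), hence d = 3459.

3459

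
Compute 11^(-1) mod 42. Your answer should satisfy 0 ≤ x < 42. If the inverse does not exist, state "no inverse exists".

gcd(42, 11) by repeated division:
42 = 3·11 + 9
11 = 1·9 + 2
9 = 4·2 + 1
2 = 2·1 + 0
The gcd is 1. Working backward:
1 = 9 − 4·2
1 = −4·11 + 5·9
1 = 5·42 − 19·11
Thus 11·(-19) ≡ 1 (mod 42); reducing, -19 mod 42 = 23.

23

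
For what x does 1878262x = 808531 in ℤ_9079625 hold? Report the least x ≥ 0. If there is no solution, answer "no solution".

First find gcd(1878262, 9079625):
9079625 = 4·1878262 + 1566577
1878262 = 1·1566577 + 311685
1566577 = 5·311685 + 8152
311685 = 38·8152 + 1909
8152 = 4·1909 + 516
1909 = 3·516 + 361
516 = 1·361 + 155
361 = 2·155 + 51
155 = 3·51 + 2
51 = 25·2 + 1
2 = 2·1 + 0
gcd = 1, so a unique solution mod 9079625 exists.
Back-substitute for the Bézout coefficients:
1 = 51 − 25·2
1 = −25·155 + 76·51
1 = 76·361 − 177·155
1 = −177·516 + 253·361
1 = 253·1909 − 936·516
1 = −936·8152 + 3997·1909
1 = 3997·311685 − 152822·8152
1 = −152822·1566577 + 768107·311685
1 = 768107·1878262 − 920929·1566577
1 = −920929·9079625 + 4451823·1878262
So 1878262·(4451823) ≡ 1 (mod 9079625), giving 1878262⁻¹ ≡ 4451823.
x ≡ 1878262⁻¹·808531 ≡ 4451823·808531 ≡ 1163263 (mod 9079625).

1163263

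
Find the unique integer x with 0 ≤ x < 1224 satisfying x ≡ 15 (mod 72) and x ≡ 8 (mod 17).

Write x = 15 + 72·k. Then 72·k ≡ 8 − 15 ≡ 10 (mod 17).
Need 72⁻¹ mod 17. Extended Euclid on (17, 4):
17 = 4*4 + 1
4 = 4*1 + 0
Back-substitute:
1 = 17 − 4·4
72⁻¹ ≡ 13 (mod 17), so k ≡ 13·10 ≡ 11 (mod 17).
x = 15 + 72·11 = 807.

807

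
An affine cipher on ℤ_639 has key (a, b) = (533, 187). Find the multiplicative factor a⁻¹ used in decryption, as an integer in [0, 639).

428

gcd(639, 533) by repeated division:
639 = 1*533 + 106
533 = 5*106 + 3
106 = 35*3 + 1
3 = 3*1 + 0
gcd = 1, so the inverse exists. Back-substitute:
1 = 106 − 35·3
1 = −35·533 + 176·106
1 = 176·639 − 211·533
So 533·(-211) ≡ 1 (mod 639), and -211 ≡ 428 (mod 639).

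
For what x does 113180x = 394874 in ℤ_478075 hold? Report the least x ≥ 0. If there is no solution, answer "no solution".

no solution

gcd(113180, 478075):
478075 = 4×113180 + 25355
113180 = 4×25355 + 11760
25355 = 2×11760 + 1835
11760 = 6×1835 + 750
1835 = 2×750 + 335
750 = 2×335 + 80
335 = 4×80 + 15
80 = 5×15 + 5
15 = 3×5 + 0
gcd = 5, but 5 ∤ 394874, so the congruence has no solution.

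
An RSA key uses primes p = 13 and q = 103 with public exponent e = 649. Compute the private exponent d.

φ(n) = (p−1)(q−1) = 12·102 = 1224.
Need d with 649·d ≡ 1 (mod 1224). Apply the extended Euclidean algorithm:
1224 = 1·649 + 575
649 = 1·575 + 74
575 = 7·74 + 57
74 = 1·57 + 17
57 = 3·17 + 6
17 = 2·6 + 5
6 = 1·5 + 1
5 = 5·1 + 0
Back-substitute:
1 = 6 − 5
1 = −17 + 3·6
1 = 3·57 − 10·17
1 = −10·74 + 13·57
1 = 13·575 − 101·74
1 = −101·649 + 114·575
1 = 114·1224 − 215·649
So 649·(-215) ≡ 1 (mod 1224), hence d ≡ -215 ≡ 1009 (mod 1224).

1009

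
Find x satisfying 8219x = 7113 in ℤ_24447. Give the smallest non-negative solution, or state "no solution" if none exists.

17913

First find gcd(8219, 24447):
24447 = 2×8219 + 8009
8219 = 1×8009 + 210
8009 = 38×210 + 29
210 = 7×29 + 7
29 = 4×7 + 1
7 = 7×1 + 0
gcd = 1, so a unique solution mod 24447 exists.
Back-substitute for the Bézout coefficients:
1 = 29 − 4·7
1 = −4·210 + 29·29
1 = 29·8009 − 1106·210
1 = −1106·8219 + 1135·8009
1 = 1135·24447 − 3376·8219
So 8219·(-3376) ≡ 1 (mod 24447), giving 8219⁻¹ ≡ 21071.
x ≡ 8219⁻¹·7113 ≡ 21071·7113 ≡ 17913 (mod 24447).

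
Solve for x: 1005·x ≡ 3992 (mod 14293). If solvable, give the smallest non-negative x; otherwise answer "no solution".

First find gcd(1005, 14293):
14293 = 14×1005 + 223
1005 = 4×223 + 113
223 = 1×113 + 110
113 = 1×110 + 3
110 = 36×3 + 2
3 = 1×2 + 1
2 = 2×1 + 0
gcd = 1, so a unique solution mod 14293 exists.
Back-substitute for the Bézout coefficients:
1 = 3 − 2
1 = −110 + 37·3
1 = 37·113 − 38·110
1 = −38·223 + 75·113
1 = 75·1005 − 338·223
1 = −338·14293 + 4807·1005
So 1005·(4807) ≡ 1 (mod 14293), giving 1005⁻¹ ≡ 4807.
x ≡ 1005⁻¹·3992 ≡ 4807·3992 ≡ 8338 (mod 14293).

8338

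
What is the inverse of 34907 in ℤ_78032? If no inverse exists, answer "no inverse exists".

gcd(78032, 34907) by repeated division:
78032 = 2·34907 + 8218
34907 = 4·8218 + 2035
8218 = 4·2035 + 78
2035 = 26·78 + 7
78 = 11·7 + 1
7 = 7·1 + 0
gcd = 1, so the inverse exists. Back-substitute:
1 = 78 − 11·7
1 = −11·2035 + 287·78
1 = 287·8218 − 1159·2035
1 = −1159·34907 + 4923·8218
1 = 4923·78032 − 11005·34907
So 34907·(-11005) ≡ 1 (mod 78032), and -11005 ≡ 67027 (mod 78032).

67027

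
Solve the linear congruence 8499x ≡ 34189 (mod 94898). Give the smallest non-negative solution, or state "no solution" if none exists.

First find gcd(8499, 94898):
94898 = 11*8499 + 1409
8499 = 6*1409 + 45
1409 = 31*45 + 14
45 = 3*14 + 3
14 = 4*3 + 2
3 = 1*2 + 1
2 = 2*1 + 0
gcd = 1, so a unique solution mod 94898 exists.
Back-substitute for the Bézout coefficients:
1 = 3 − 2
1 = −14 + 5·3
1 = 5·45 − 16·14
1 = −16·1409 + 501·45
1 = 501·8499 − 3022·1409
1 = −3022·94898 + 33743·8499
So 8499·(33743) ≡ 1 (mod 94898), giving 8499⁻¹ ≡ 33743.
x ≡ 8499⁻¹·34189 ≡ 33743·34189 ≡ 59339 (mod 94898).

59339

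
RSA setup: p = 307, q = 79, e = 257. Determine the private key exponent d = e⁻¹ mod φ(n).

φ(n) = (p−1)(q−1) = 306·78 = 23868.
Need d with 257·d ≡ 1 (mod 23868). Apply the extended Euclidean algorithm:
23868 = 92*257 + 224
257 = 1*224 + 33
224 = 6*33 + 26
33 = 1*26 + 7
26 = 3*7 + 5
7 = 1*5 + 2
5 = 2*2 + 1
2 = 2*1 + 0
Back-substitute:
1 = 5 − 2·2
1 = −2·7 + 3·5
1 = 3·26 − 11·7
1 = −11·33 + 14·26
1 = 14·224 − 95·33
1 = −95·257 + 109·224
1 = 109·23868 − 10123·257
So 257·(-10123) ≡ 1 (mod 23868), hence d ≡ -10123 ≡ 13745 (mod 23868).

13745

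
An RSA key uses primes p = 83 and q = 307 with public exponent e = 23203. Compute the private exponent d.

φ(n) = (p−1)(q−1) = 82·306 = 25092.
Need d with 23203·d ≡ 1 (mod 25092). Apply the extended Euclidean algorithm:
25092 = 1×23203 + 1889
23203 = 12×1889 + 535
1889 = 3×535 + 284
535 = 1×284 + 251
284 = 1×251 + 33
251 = 7×33 + 20
33 = 1×20 + 13
20 = 1×13 + 7
13 = 1×7 + 6
7 = 1×6 + 1
6 = 6×1 + 0
Back-substitute:
1 = 7 − 6
1 = −13 + 2·7
1 = 2·20 − 3·13
1 = −3·33 + 5·20
1 = 5·251 − 38·33
1 = −38·284 + 43·251
1 = 43·535 − 81·284
1 = −81·1889 + 286·535
1 = 286·23203 − 3513·1889
1 = −3513·25092 + 3799·23203
So 23203·3799 ≡ 1 (mod 25092), hence d = 3799.

3799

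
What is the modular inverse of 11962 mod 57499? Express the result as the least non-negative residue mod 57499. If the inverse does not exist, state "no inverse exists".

45208

Apply the Euclidean algorithm to 57499 and 11962:
57499 = 4×11962 + 9651
11962 = 1×9651 + 2311
9651 = 4×2311 + 407
2311 = 5×407 + 276
407 = 1×276 + 131
276 = 2×131 + 14
131 = 9×14 + 5
14 = 2×5 + 4
5 = 1×4 + 1
4 = 4×1 + 0
The gcd is 1. Working backward:
1 = 5 − 4
1 = −14 + 3·5
1 = 3·131 − 28·14
1 = −28·276 + 59·131
1 = 59·407 − 87·276
1 = −87·2311 + 494·407
1 = 494·9651 − 2063·2311
1 = −2063·11962 + 2557·9651
1 = 2557·57499 − 12291·11962
So 11962·(-12291) ≡ 1 (mod 57499), and -12291 ≡ 45208 (mod 57499).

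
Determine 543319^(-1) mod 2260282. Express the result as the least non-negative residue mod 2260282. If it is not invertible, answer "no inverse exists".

560849

Extended Euclidean algorithm:
2260282 = 4·543319 + 87006
543319 = 6·87006 + 21283
87006 = 4·21283 + 1874
21283 = 11·1874 + 669
1874 = 2·669 + 536
669 = 1·536 + 133
536 = 4·133 + 4
133 = 33·4 + 1
4 = 4·1 + 0
gcd = 1, so the inverse exists. Back-substitute:
1 = 133 − 33·4
1 = −33·536 + 133·133
1 = 133·669 − 166·536
1 = −166·1874 + 465·669
1 = 465·21283 − 5281·1874
1 = −5281·87006 + 21589·21283
1 = 21589·543319 − 134815·87006
1 = −134815·2260282 + 560849·543319
So 543319·560849 ≡ 1 (mod 2260282).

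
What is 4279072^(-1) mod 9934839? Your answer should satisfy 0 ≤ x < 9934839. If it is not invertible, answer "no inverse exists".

6827497

gcd(9934839, 4279072) by repeated division:
9934839 = 2×4279072 + 1376695
4279072 = 3×1376695 + 148987
1376695 = 9×148987 + 35812
148987 = 4×35812 + 5739
35812 = 6×5739 + 1378
5739 = 4×1378 + 227
1378 = 6×227 + 16
227 = 14×16 + 3
16 = 5×3 + 1
3 = 3×1 + 0
gcd = 1, so the inverse exists. Back-substitute:
1 = 16 − 5·3
1 = −5·227 + 71·16
1 = 71·1378 − 431·227
1 = −431·5739 + 1795·1378
1 = 1795·35812 − 11201·5739
1 = −11201·148987 + 46599·35812
1 = 46599·1376695 − 430592·148987
1 = −430592·4279072 + 1338375·1376695
1 = 1338375·9934839 − 3107342·4279072
So 4279072·(-3107342) ≡ 1 (mod 9934839), and -3107342 ≡ 6827497 (mod 9934839).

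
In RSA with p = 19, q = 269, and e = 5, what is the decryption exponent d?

φ(n) = (p−1)(q−1) = 18·268 = 4824.
Need d with 5·d ≡ 1 (mod 4824). Apply the extended Euclidean algorithm:
4824 = 964*5 + 4
5 = 1*4 + 1
4 = 4*1 + 0
Back-substitute:
1 = 5 − 4
1 = −4824 + 965·5
So 5·965 ≡ 1 (mod 4824), hence d = 965.

965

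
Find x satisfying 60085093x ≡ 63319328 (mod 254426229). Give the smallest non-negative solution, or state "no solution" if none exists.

First find gcd(60085093, 254426229):
254426229 = 4×60085093 + 14085857
60085093 = 4×14085857 + 3741665
14085857 = 3×3741665 + 2860862
3741665 = 1×2860862 + 880803
2860862 = 3×880803 + 218453
880803 = 4×218453 + 6991
218453 = 31×6991 + 1732
6991 = 4×1732 + 63
1732 = 27×63 + 31
63 = 2×31 + 1
31 = 31×1 + 0
gcd = 1, so a unique solution mod 254426229 exists.
Back-substitute for the Bézout coefficients:
1 = 63 − 2·31
1 = −2·1732 + 55·63
1 = 55·6991 − 222·1732
1 = −222·218453 + 6937·6991
1 = 6937·880803 − 27970·218453
1 = −27970·2860862 + 90847·880803
1 = 90847·3741665 − 118817·2860862
1 = −118817·14085857 + 447298·3741665
1 = 447298·60085093 − 1908009·14085857
1 = −1908009·254426229 + 8079334·60085093
So 60085093·(8079334) ≡ 1 (mod 254426229), giving 60085093⁻¹ ≡ 8079334.
x ≡ 60085093⁻¹·63319328 ≡ 8079334·63319328 ≡ 127802504 (mod 254426229).

127802504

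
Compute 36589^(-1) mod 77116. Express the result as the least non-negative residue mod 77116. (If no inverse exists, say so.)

Run Euclid on (77116, 36589):
77116 = 2·36589 + 3938
36589 = 9·3938 + 1147
3938 = 3·1147 + 497
1147 = 2·497 + 153
497 = 3·153 + 38
153 = 4·38 + 1
38 = 38·1 + 0
Since gcd(36589, 77116) = 1, back-substitute to write 1 as a combination:
1 = 153 − 4·38
1 = −4·497 + 13·153
1 = 13·1147 − 30·497
1 = −30·3938 + 103·1147
1 = 103·36589 − 957·3938
1 = −957·77116 + 2017·36589
So 36589·2017 ≡ 1 (mod 77116).

2017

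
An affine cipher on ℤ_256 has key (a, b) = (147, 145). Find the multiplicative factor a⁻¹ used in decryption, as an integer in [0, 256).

155

gcd(256, 147) by repeated division:
256 = 1×147 + 109
147 = 1×109 + 38
109 = 2×38 + 33
38 = 1×33 + 5
33 = 6×5 + 3
5 = 1×3 + 2
3 = 1×2 + 1
2 = 2×1 + 0
The gcd is 1. Working backward:
1 = 3 − 2
1 = −5 + 2·3
1 = 2·33 − 13·5
1 = −13·38 + 15·33
1 = 15·109 − 43·38
1 = −43·147 + 58·109
1 = 58·256 − 101·147
Hence 147⁻¹ ≡ -101 ≡ 155 (mod 256).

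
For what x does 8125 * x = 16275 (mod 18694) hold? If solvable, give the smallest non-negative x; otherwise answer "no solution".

gcd(8125, 18694):
18694 = 2*8125 + 2444
8125 = 3*2444 + 793
2444 = 3*793 + 65
793 = 12*65 + 13
65 = 5*13 + 0
gcd = 13, but 13 ∤ 16275, so the congruence has no solution.

no solution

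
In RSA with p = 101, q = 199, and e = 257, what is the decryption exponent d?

5393

φ(n) = (p−1)(q−1) = 100·198 = 19800.
Need d with 257·d ≡ 1 (mod 19800). Apply the extended Euclidean algorithm:
19800 = 77×257 + 11
257 = 23×11 + 4
11 = 2×4 + 3
4 = 1×3 + 1
3 = 3×1 + 0
Back-substitute:
1 = 4 − 3
1 = −11 + 3·4
1 = 3·257 − 70·11
1 = −70·19800 + 5393·257
So 257·5393 ≡ 1 (mod 19800), hence d = 5393.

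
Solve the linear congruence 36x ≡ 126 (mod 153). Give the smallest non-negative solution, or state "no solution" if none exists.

12

First find gcd(36, 153):
153 = 4·36 + 9
36 = 4·9 + 0
gcd = 9 and 9 | 126, so solutions exist. Divide through by 9: 4x ≡ 14 (mod 17).
Now find 4⁻¹ mod 17:
17 = 4×4 + 1
4 = 4×1 + 0
Back-substitute:
1 = 17 − 4·4
So 4·(-4) ≡ 1 (mod 17), i.e. 4⁻¹ ≡ 13.
Then x ≡ 13·14 ≡ 12 (mod 17); the smallest non-negative solution is x = 12.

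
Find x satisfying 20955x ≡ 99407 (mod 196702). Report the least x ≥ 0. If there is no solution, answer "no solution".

13841

First find gcd(20955, 196702):
196702 = 9×20955 + 8107
20955 = 2×8107 + 4741
8107 = 1×4741 + 3366
4741 = 1×3366 + 1375
3366 = 2×1375 + 616
1375 = 2×616 + 143
616 = 4×143 + 44
143 = 3×44 + 11
44 = 4×11 + 0
gcd = 11 and 11 | 99407, so solutions exist. Divide through by 11: 1905x ≡ 9037 (mod 17882).
Now find 1905⁻¹ mod 17882:
17882 = 9·1905 + 737
1905 = 2·737 + 431
737 = 1·431 + 306
431 = 1·306 + 125
306 = 2·125 + 56
125 = 2·56 + 13
56 = 4·13 + 4
13 = 3·4 + 1
4 = 4·1 + 0
Back-substitute:
1 = 13 − 3·4
1 = −3·56 + 13·13
1 = 13·125 − 29·56
1 = −29·306 + 71·125
1 = 71·431 − 100·306
1 = −100·737 + 171·431
1 = 171·1905 − 442·737
1 = −442·17882 + 4149·1905
So 1905⁻¹ ≡ 4149 (mod 17882).
Then x ≡ 4149·9037 ≡ 13841 (mod 17882); the smallest non-negative solution is x = 13841.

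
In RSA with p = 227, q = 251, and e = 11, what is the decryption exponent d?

41091

φ(n) = (p−1)(q−1) = 226·250 = 56500.
Need d with 11·d ≡ 1 (mod 56500). Apply the extended Euclidean algorithm:
56500 = 5136×11 + 4
11 = 2×4 + 3
4 = 1×3 + 1
3 = 3×1 + 0
Back-substitute:
1 = 4 − 3
1 = −11 + 3·4
1 = 3·56500 − 15409·11
So 11·(-15409) ≡ 1 (mod 56500), hence d ≡ -15409 ≡ 41091 (mod 56500).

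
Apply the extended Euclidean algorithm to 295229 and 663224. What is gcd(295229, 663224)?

Repeated division:
663224 = 2×295229 + 72766
295229 = 4×72766 + 4165
72766 = 17×4165 + 1961
4165 = 2×1961 + 243
1961 = 8×243 + 17
243 = 14×17 + 5
17 = 3×5 + 2
5 = 2×2 + 1
2 = 2×1 + 0
gcd(295229, 663224) = 1.
Express as a combination:
1 = 5 − 2·2
1 = −2·17 + 7·5
1 = 7·243 − 100·17
1 = −100·1961 + 807·243
1 = 807·4165 − 1714·1961
1 = −1714·72766 + 29945·4165
1 = 29945·295229 − 121494·72766
1 = −121494·663224 + 272933·295229
So 1 = (-121494)·663224 + (272933)·295229.

1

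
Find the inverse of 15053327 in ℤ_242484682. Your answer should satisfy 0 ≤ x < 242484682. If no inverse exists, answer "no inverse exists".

228247727

Run Euclid on (242484682, 15053327):
242484682 = 16·15053327 + 1631450
15053327 = 9·1631450 + 370277
1631450 = 4·370277 + 150342
370277 = 2·150342 + 69593
150342 = 2·69593 + 11156
69593 = 6·11156 + 2657
11156 = 4·2657 + 528
2657 = 5·528 + 17
528 = 31·17 + 1
17 = 17·1 + 0
gcd = 1, so the inverse exists. Back-substitute:
1 = 528 − 31·17
1 = −31·2657 + 156·528
1 = 156·11156 − 655·2657
1 = −655·69593 + 4086·11156
1 = 4086·150342 − 8827·69593
1 = −8827·370277 + 21740·150342
1 = 21740·1631450 − 95787·370277
1 = −95787·15053327 + 883823·1631450
1 = 883823·242484682 − 14236955·15053327
Hence 15053327⁻¹ ≡ -14236955 ≡ 228247727 (mod 242484682).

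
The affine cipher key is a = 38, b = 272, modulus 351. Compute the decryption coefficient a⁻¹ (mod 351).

194

Apply the Euclidean algorithm to 351 and 38:
351 = 9·38 + 9
38 = 4·9 + 2
9 = 4·2 + 1
2 = 2·1 + 0
Since gcd(38, 351) = 1, back-substitute to write 1 as a combination:
1 = 9 − 4·2
1 = −4·38 + 17·9
1 = 17·351 − 157·38
Hence 38⁻¹ ≡ -157 ≡ 194 (mod 351).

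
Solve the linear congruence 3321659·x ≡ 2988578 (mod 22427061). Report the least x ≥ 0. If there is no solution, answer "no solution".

18735028

First find gcd(3321659, 22427061):
22427061 = 6×3321659 + 2497107
3321659 = 1×2497107 + 824552
2497107 = 3×824552 + 23451
824552 = 35×23451 + 3767
23451 = 6×3767 + 849
3767 = 4×849 + 371
849 = 2×371 + 107
371 = 3×107 + 50
107 = 2×50 + 7
50 = 7×7 + 1
7 = 7×1 + 0
gcd = 1, so a unique solution mod 22427061 exists.
Back-substitute for the Bézout coefficients:
1 = 50 − 7·7
1 = −7·107 + 15·50
1 = 15·371 − 52·107
1 = −52·849 + 119·371
1 = 119·3767 − 528·849
1 = −528·23451 + 3287·3767
1 = 3287·824552 − 115573·23451
1 = −115573·2497107 + 350006·824552
1 = 350006·3321659 − 465579·2497107
1 = −465579·22427061 + 3143480·3321659
So 3321659·(3143480) ≡ 1 (mod 22427061), giving 3321659⁻¹ ≡ 3143480.
x ≡ 3321659⁻¹·2988578 ≡ 3143480·2988578 ≡ 18735028 (mod 22427061).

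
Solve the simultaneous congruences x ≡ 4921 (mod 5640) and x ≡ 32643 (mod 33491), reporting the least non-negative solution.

Write x = 4921 + 5640·k. Then 5640·k ≡ 32643 − 4921 ≡ 27722 (mod 33491).
Need 5640⁻¹ mod 33491. Extended Euclid on (33491, 5640):
33491 = 5·5640 + 5291
5640 = 1·5291 + 349
5291 = 15·349 + 56
349 = 6·56 + 13
56 = 4·13 + 4
13 = 3·4 + 1
4 = 4·1 + 0
Back-substitute:
1 = 13 − 3·4
1 = −3·56 + 13·13
1 = 13·349 − 81·56
1 = −81·5291 + 1228·349
1 = 1228·5640 − 1309·5291
1 = −1309·33491 + 7773·5640
5640⁻¹ ≡ 7773 (mod 33491), so k ≡ 7773·27722 ≡ 2012 (mod 33491).
x = 4921 + 5640·2012 = 11352601.

11352601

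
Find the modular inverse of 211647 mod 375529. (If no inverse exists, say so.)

109337

Extended Euclidean algorithm:
375529 = 1*211647 + 163882
211647 = 1*163882 + 47765
163882 = 3*47765 + 20587
47765 = 2*20587 + 6591
20587 = 3*6591 + 814
6591 = 8*814 + 79
814 = 10*79 + 24
79 = 3*24 + 7
24 = 3*7 + 3
7 = 2*3 + 1
3 = 3*1 + 0
gcd = 1, so the inverse exists. Back-substitute:
1 = 7 − 2·3
1 = −2·24 + 7·7
1 = 7·79 − 23·24
1 = −23·814 + 237·79
1 = 237·6591 − 1919·814
1 = −1919·20587 + 5994·6591
1 = 5994·47765 − 13907·20587
1 = −13907·163882 + 47715·47765
1 = 47715·211647 − 61622·163882
1 = −61622·375529 + 109337·211647
So 211647·109337 ≡ 1 (mod 375529).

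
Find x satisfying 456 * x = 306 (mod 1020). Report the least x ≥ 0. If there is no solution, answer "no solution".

no solution

gcd(456, 1020):
1020 = 2*456 + 108
456 = 4*108 + 24
108 = 4*24 + 12
24 = 2*12 + 0
gcd = 12, but 12 ∤ 306, so the congruence has no solution.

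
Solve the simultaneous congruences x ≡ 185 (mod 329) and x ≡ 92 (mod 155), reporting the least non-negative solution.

Write x = 185 + 329·k. Then 329·k ≡ 92 − 185 ≡ 62 (mod 155).
Need 329⁻¹ mod 155. Extended Euclid on (155, 19):
155 = 8·19 + 3
19 = 6·3 + 1
3 = 3·1 + 0
Back-substitute:
1 = 19 − 6·3
1 = −6·155 + 49·19
329⁻¹ ≡ 49 (mod 155), so k ≡ 49·62 ≡ 93 (mod 155).
x = 185 + 329·93 = 30782.

30782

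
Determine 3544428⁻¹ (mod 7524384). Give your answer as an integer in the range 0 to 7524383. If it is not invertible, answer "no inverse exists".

Compute gcd(3544428, 7524384):
7524384 = 2·3544428 + 435528
3544428 = 8·435528 + 60204
435528 = 7·60204 + 14100
60204 = 4·14100 + 3804
14100 = 3·3804 + 2688
3804 = 1·2688 + 1116
2688 = 2·1116 + 456
1116 = 2·456 + 204
456 = 2·204 + 48
204 = 4·48 + 12
48 = 4·12 + 0
Since gcd = 12 > 1, 3544428 is not a unit mod 7524384.

no inverse exists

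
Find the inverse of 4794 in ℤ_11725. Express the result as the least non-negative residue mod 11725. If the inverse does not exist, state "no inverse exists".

Apply the Euclidean algorithm to 11725 and 4794:
11725 = 2×4794 + 2137
4794 = 2×2137 + 520
2137 = 4×520 + 57
520 = 9×57 + 7
57 = 8×7 + 1
7 = 7×1 + 0
Since gcd(4794, 11725) = 1, back-substitute to write 1 as a combination:
1 = 57 − 8·7
1 = −8·520 + 73·57
1 = 73·2137 − 300·520
1 = −300·4794 + 673·2137
1 = 673·11725 − 1646·4794
Thus 4794·(-1646) ≡ 1 (mod 11725); reducing, -1646 mod 11725 = 10079.

10079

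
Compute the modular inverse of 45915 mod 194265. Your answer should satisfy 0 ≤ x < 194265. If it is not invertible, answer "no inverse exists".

no inverse exists

Euclidean algorithm on 194265, 45915:
194265 = 4*45915 + 10605
45915 = 4*10605 + 3495
10605 = 3*3495 + 120
3495 = 29*120 + 15
120 = 8*15 + 0
Since gcd = 15 > 1, 45915 is not a unit mod 194265.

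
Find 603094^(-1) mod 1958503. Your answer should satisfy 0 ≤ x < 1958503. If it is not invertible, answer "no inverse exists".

gcd(1958503, 603094) by repeated division:
1958503 = 3×603094 + 149221
603094 = 4×149221 + 6210
149221 = 24×6210 + 181
6210 = 34×181 + 56
181 = 3×56 + 13
56 = 4×13 + 4
13 = 3×4 + 1
4 = 4×1 + 0
The gcd is 1. Working backward:
1 = 13 − 3·4
1 = −3·56 + 13·13
1 = 13·181 − 42·56
1 = −42·6210 + 1441·181
1 = 1441·149221 − 34626·6210
1 = −34626·603094 + 139945·149221
1 = 139945·1958503 − 454461·603094
So 603094·(-454461) ≡ 1 (mod 1958503), and -454461 ≡ 1504042 (mod 1958503).

1504042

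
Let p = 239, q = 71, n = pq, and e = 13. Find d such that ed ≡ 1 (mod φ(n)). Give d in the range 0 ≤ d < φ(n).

14097

φ(n) = (p−1)(q−1) = 238·70 = 16660.
Need d with 13·d ≡ 1 (mod 16660). Apply the extended Euclidean algorithm:
16660 = 1281×13 + 7
13 = 1×7 + 6
7 = 1×6 + 1
6 = 6×1 + 0
Back-substitute:
1 = 7 − 6
1 = −13 + 2·7
1 = 2·16660 − 2563·13
So 13·(-2563) ≡ 1 (mod 16660), hence d ≡ -2563 ≡ 14097 (mod 16660).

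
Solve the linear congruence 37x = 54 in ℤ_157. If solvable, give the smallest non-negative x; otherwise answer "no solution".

First find gcd(37, 157):
157 = 4·37 + 9
37 = 4·9 + 1
9 = 9·1 + 0
gcd = 1, so a unique solution mod 157 exists.
Back-substitute for the Bézout coefficients:
1 = 37 − 4·9
1 = −4·157 + 17·37
So 37·(17) ≡ 1 (mod 157), giving 37⁻¹ ≡ 17.
x ≡ 37⁻¹·54 ≡ 17·54 ≡ 133 (mod 157).

133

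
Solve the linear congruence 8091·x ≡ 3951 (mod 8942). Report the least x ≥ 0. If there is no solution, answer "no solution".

3631

First find gcd(8091, 8942):
8942 = 1×8091 + 851
8091 = 9×851 + 432
851 = 1×432 + 419
432 = 1×419 + 13
419 = 32×13 + 3
13 = 4×3 + 1
3 = 3×1 + 0
gcd = 1, so a unique solution mod 8942 exists.
Back-substitute for the Bézout coefficients:
1 = 13 − 4·3
1 = −4·419 + 129·13
1 = 129·432 − 133·419
1 = −133·851 + 262·432
1 = 262·8091 − 2491·851
1 = −2491·8942 + 2753·8091
So 8091·(2753) ≡ 1 (mod 8942), giving 8091⁻¹ ≡ 2753.
x ≡ 8091⁻¹·3951 ≡ 2753·3951 ≡ 3631 (mod 8942).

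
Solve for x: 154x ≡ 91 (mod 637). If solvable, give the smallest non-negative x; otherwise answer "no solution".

First find gcd(154, 637):
637 = 4·154 + 21
154 = 7·21 + 7
21 = 3·7 + 0
gcd = 7 and 7 | 91, so solutions exist. Divide through by 7: 22x ≡ 13 (mod 91).
Now find 22⁻¹ mod 91:
91 = 4·22 + 3
22 = 7·3 + 1
3 = 3·1 + 0
Back-substitute:
1 = 22 − 7·3
1 = −7·91 + 29·22
So 22⁻¹ ≡ 29 (mod 91).
Then x ≡ 29·13 ≡ 13 (mod 91); the smallest non-negative solution is x = 13.

13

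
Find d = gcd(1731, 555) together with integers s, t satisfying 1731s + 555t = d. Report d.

Euclidean algorithm:
1731 = 3×555 + 66
555 = 8×66 + 27
66 = 2×27 + 12
27 = 2×12 + 3
12 = 4×3 + 0
gcd(1731, 555) = 3.
Back-substituting:
3 = 27 − 2·12
3 = −2·66 + 5·27
3 = 5·555 − 42·66
3 = −42·1731 + 131·555
So 3 = (-42)·1731 + (131)·555.

3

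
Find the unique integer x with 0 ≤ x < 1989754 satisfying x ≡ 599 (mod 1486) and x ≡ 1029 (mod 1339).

Write x = 599 + 1486·k. Then 1486·k ≡ 1029 − 599 ≡ 430 (mod 1339).
Need 1486⁻¹ mod 1339. Extended Euclid on (1339, 147):
1339 = 9×147 + 16
147 = 9×16 + 3
16 = 5×3 + 1
3 = 3×1 + 0
Back-substitute:
1 = 16 − 5·3
1 = −5·147 + 46·16
1 = 46·1339 − 419·147
1486⁻¹ ≡ 920 (mod 1339), so k ≡ 920·430 ≡ 595 (mod 1339).
x = 599 + 1486·595 = 884769.

884769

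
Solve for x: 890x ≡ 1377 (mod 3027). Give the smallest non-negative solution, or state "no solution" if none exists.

First find gcd(890, 3027):
3027 = 3*890 + 357
890 = 2*357 + 176
357 = 2*176 + 5
176 = 35*5 + 1
5 = 5*1 + 0
gcd = 1, so a unique solution mod 3027 exists.
Back-substitute for the Bézout coefficients:
1 = 176 − 35·5
1 = −35·357 + 71·176
1 = 71·890 − 177·357
1 = −177·3027 + 602·890
So 890·(602) ≡ 1 (mod 3027), giving 890⁻¹ ≡ 602.
x ≡ 890⁻¹·1377 ≡ 602·1377 ≡ 2583 (mod 3027).

2583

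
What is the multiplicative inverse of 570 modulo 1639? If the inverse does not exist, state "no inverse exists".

Apply the Euclidean algorithm to 1639 and 570:
1639 = 2×570 + 499
570 = 1×499 + 71
499 = 7×71 + 2
71 = 35×2 + 1
2 = 2×1 + 0
Since gcd(570, 1639) = 1, back-substitute to write 1 as a combination:
1 = 71 − 35·2
1 = −35·499 + 246·71
1 = 246·570 − 281·499
1 = −281·1639 + 808·570
So 570·808 ≡ 1 (mod 1639).

808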